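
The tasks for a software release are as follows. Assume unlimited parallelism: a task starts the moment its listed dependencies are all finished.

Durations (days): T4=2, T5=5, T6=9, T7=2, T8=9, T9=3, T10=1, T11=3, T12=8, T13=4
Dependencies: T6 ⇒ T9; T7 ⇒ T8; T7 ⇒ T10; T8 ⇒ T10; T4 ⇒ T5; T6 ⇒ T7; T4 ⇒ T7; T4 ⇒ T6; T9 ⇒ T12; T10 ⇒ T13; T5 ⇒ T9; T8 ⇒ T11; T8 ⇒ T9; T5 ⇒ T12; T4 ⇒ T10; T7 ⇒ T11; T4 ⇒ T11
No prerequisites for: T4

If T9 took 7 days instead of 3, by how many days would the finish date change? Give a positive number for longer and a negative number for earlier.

Baseline: T4→T6→T7→T8→T9→T12 = 2+9+2+9+3+8 = 33 → 33 days.
T9 is on the critical path; changing it to 7 makes that path 37 days.
No other chain overtakes it, so the finish is 37 days.
Change in finish: 37 − 33 = +4 days.

4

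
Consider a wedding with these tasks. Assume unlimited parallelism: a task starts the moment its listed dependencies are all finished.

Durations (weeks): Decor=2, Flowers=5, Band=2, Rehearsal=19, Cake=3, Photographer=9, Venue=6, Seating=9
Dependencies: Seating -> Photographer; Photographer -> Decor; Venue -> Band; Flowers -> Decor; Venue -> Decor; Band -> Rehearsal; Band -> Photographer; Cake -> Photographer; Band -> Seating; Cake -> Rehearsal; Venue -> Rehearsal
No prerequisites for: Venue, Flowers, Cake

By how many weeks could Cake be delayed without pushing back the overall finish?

Critical path: Venue→Band→Seating→Photographer→Decor = 6+2+9+9+2 = 28, so the finish is 28 weeks.
Longest path through Cake: 22 weeks (earliest finish 3, latest finish 9).
Float = 28 − 22 = 6.

6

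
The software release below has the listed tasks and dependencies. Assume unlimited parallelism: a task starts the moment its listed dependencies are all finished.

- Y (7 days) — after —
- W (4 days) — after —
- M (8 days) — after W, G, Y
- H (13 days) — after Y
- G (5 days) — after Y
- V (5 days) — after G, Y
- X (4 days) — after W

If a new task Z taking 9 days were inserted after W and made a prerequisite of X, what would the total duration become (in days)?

20

Originally the job takes 20 days.
With Z inserted, X now waits for max(W, Z).
New critical path: Y→G→M = 7+5+8 = 20 ⇒ 20 days.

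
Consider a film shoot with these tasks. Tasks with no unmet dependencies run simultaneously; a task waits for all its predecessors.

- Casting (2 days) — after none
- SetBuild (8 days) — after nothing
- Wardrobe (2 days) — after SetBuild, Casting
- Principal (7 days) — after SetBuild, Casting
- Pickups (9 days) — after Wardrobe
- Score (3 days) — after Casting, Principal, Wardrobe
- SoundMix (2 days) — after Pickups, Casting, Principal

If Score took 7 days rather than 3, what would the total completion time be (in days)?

22

As given, the longest chain is SetBuild→Wardrobe→Pickups→SoundMix = 8+2+9+2 = 21, so the finish is 21 days.
Score has 3 days of float (longest path through it is 18).
New critical path: SetBuild→Principal→Score = 8+7+7 = 22 ⇒ 22 days.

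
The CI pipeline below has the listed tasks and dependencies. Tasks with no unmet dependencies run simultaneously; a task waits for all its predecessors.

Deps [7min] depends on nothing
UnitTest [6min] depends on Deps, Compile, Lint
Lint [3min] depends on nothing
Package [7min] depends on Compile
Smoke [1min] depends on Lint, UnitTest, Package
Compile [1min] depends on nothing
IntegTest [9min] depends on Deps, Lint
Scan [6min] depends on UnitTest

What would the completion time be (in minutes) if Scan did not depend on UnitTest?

16

Before: longest chain Deps→UnitTest→Scan = 7+6+6 = 19, finish 19.
Without UnitTest→Scan, Scan's earliest start moves from 13 to 0.
After: Deps→IntegTest = 7+9 = 16 → 16 minutes.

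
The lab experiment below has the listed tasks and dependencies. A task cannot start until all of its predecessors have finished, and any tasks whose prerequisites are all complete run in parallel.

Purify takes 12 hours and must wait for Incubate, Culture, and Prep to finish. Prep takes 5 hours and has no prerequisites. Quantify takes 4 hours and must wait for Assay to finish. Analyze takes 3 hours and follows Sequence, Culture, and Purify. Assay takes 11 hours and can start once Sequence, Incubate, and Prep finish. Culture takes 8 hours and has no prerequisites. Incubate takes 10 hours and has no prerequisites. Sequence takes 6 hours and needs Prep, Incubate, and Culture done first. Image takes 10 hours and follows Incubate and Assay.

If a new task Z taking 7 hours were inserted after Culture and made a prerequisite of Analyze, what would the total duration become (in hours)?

Originally the project takes 37 hours.
With Z inserted, Analyze now waits for max(Sequence, Culture, Purify, Z).
New critical path: Incubate→Sequence→Assay→Image = 10+6+11+10 = 37 ⇒ 37 hours.

37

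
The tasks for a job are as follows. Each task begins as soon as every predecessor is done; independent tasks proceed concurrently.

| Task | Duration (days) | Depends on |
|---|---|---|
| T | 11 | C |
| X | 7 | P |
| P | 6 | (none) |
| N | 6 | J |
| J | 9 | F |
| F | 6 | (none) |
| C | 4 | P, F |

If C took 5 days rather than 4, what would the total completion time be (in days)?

Baseline: P→C→T = 6+4+11 = 21 → 21 days.
C is on the critical path; changing it to 5 makes that path 22 days.
That remains the longest chain; total 22 days.

22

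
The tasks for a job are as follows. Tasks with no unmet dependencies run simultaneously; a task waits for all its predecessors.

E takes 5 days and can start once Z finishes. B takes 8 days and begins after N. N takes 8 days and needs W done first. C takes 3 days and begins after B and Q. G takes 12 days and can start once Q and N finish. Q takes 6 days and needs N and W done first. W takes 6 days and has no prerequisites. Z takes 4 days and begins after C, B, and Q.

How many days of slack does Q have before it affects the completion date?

The longest chain is W→N→B→C→Z→E = 6+8+8+3+4+5 = 34; overall finish 34 days.
Longest path through Q: 32 days (earliest finish 20, latest finish 22).
Slack of Q = 16 − 14 = 2 days.

2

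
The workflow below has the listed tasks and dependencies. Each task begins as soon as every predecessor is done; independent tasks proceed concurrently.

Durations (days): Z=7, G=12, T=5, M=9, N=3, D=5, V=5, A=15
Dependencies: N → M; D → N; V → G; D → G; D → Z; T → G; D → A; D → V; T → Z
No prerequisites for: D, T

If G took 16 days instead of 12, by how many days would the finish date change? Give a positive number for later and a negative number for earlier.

4

Actual critical path: D→V→G = 5+5+12 = 22 ⇒ 22 days.
G lies on that path, so at 16 days the path becomes 26 days.
No other chain overtakes it, so the finish is 26 days.
Change in finish: 26 − 22 = +4 days.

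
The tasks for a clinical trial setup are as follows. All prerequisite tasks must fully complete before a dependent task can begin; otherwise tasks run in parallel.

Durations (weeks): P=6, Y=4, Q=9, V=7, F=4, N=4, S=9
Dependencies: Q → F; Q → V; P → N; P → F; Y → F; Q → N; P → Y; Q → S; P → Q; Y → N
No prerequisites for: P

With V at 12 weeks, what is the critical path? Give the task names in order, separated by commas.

P, Q, V

Critical path before the change: P→Q→S = 6+9+9 = 24 giving 24 weeks.
The longest path through V is only 22 weeks, so V has float 2.
New critical path: P→Q→V = 6+9+12 = 27 ⇒ 27 weeks.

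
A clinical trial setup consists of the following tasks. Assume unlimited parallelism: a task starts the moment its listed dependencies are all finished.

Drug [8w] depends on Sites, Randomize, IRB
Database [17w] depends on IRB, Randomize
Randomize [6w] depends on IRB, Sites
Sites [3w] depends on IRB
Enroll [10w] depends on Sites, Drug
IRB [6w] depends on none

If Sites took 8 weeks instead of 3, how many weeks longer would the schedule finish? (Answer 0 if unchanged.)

5

Critical path before the change: IRB→Sites→Randomize→Drug→Enroll = 6+3+6+8+10 = 33 giving 33 weeks.
Since Sites is critical, the +5 change carries straight to that chain (now 38 weeks).
The critical path is still IRB→Sites→Randomize→Drug→Enroll; finish is now 38 weeks.
Change in finish: 38 − 33 = +5 weeks.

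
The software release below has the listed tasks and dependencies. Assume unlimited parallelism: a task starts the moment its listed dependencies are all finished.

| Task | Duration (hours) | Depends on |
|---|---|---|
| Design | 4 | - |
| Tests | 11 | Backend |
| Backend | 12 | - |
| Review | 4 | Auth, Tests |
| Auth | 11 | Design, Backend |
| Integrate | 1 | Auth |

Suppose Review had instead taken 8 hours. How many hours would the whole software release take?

31

Baseline: Backend→Auth→Review = 12+11+4 = 27 → 27 hours.
Review is on the critical path; changing it to 8 makes that path 31 hours.
The critical path is still Backend→Auth→Review; finish is now 31 hours.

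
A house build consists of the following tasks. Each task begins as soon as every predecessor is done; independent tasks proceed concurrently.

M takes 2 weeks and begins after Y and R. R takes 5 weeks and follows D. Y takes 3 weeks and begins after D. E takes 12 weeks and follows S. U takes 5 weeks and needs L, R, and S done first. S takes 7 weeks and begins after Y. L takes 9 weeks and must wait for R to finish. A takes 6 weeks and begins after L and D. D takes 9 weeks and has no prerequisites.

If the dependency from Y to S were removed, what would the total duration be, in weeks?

29

Original critical path: D→Y→S→E = 9+3+7+12 = 31 ⇒ 31 weeks.
Without Y→S, S's earliest start moves from 12 to 0.
New critical path: D→R→L→A = 9+5+9+6 = 29 ⇒ 29 weeks.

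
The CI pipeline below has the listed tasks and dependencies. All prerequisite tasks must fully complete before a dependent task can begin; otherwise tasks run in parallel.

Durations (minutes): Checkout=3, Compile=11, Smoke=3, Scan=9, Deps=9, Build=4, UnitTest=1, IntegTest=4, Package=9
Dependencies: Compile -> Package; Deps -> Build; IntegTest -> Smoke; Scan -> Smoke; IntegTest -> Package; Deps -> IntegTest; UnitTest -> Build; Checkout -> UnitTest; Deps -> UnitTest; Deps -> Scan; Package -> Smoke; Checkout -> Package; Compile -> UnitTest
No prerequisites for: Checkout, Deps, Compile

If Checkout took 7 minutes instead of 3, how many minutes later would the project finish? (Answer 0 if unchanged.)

0

Critical path before the change: Deps→IntegTest→Package→Smoke = 9+4+9+3 = 25 giving 25 minutes.
Checkout is off the critical path — its longest chain is 15 minutes, giving 10 of slack.
That remains the longest chain; total 25 minutes.
Change in finish: 25 − 25 = +0 minutes.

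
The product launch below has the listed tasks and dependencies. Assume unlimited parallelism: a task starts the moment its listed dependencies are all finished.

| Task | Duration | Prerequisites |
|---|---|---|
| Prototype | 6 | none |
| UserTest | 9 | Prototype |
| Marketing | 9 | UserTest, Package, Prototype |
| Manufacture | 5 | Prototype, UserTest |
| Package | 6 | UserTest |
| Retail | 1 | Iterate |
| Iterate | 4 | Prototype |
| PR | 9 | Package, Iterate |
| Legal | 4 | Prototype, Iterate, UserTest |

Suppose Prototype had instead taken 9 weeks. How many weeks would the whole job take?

33

Baseline: Prototype→UserTest→Package→Marketing = 6+9+6+9 = 30 → 30 weeks.
Prototype is on the critical path; changing it to 9 makes that path 33 weeks.
That remains the longest chain; total 33 weeks.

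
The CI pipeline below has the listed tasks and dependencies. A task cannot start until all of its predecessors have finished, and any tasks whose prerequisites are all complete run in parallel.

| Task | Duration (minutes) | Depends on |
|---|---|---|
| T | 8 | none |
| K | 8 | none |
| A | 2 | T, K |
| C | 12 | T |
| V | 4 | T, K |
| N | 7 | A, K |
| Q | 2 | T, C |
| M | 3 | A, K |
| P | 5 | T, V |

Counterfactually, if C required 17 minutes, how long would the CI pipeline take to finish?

27

The binding path is T→C→Q = 8+12+2 = 22; finish at 22 minutes.
C is on the critical path; changing it to 17 makes that path 27 minutes.
No other chain overtakes it, so the finish is 27 minutes.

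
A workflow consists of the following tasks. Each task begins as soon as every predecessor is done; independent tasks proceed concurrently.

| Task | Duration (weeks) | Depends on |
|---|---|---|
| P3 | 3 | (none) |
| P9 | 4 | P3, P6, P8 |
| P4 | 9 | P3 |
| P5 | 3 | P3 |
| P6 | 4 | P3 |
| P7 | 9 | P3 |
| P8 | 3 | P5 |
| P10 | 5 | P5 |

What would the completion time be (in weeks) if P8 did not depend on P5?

12

With the dependency in place, P3→P5→P8→P9 = 3+3+3+4 = 13 sets the finish at 13 weeks.
Without P5→P8, P8's earliest start moves from 6 to 0.
After: P3→P4 = 3+9 = 12 → 12 weeks.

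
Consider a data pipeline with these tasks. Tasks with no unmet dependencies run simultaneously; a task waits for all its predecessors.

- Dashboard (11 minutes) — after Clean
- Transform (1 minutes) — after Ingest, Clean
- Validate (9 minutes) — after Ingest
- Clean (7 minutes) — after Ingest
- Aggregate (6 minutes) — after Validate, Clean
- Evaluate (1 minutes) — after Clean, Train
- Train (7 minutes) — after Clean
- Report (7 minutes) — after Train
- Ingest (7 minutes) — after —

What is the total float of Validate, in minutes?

6

Ingest→Clean→Train→Report = 7+7+7+7 = 28 sets the makespan at 28 minutes.
The longest chain containing Validate totals 22 minutes.
So Validate can slip 22 − 16 = 6 minutes.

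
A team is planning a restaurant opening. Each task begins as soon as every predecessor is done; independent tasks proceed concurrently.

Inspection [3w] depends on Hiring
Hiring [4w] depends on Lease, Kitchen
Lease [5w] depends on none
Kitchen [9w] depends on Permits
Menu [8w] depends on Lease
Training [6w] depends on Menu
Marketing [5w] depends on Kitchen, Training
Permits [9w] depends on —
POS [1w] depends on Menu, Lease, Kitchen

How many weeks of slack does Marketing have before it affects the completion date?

Permits→Kitchen→Hiring→Inspection = 9+9+4+3 = 25 sets the makespan at 25 weeks.
The longest chain containing Marketing totals 24 weeks.
Slack of Marketing = 20 − 19 = 1 week.

1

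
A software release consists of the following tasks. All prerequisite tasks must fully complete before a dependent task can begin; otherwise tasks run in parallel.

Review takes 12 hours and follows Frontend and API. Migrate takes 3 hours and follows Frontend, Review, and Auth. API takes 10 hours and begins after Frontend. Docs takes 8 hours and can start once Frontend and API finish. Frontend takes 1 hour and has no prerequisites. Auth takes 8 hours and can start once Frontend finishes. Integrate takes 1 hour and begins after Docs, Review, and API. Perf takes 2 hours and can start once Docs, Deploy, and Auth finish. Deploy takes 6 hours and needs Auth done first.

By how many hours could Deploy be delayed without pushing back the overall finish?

9

Frontend→API→Review→Migrate = 1+10+12+3 = 26 sets the makespan at 26 hours.
Longest path through Deploy: 17 hours (earliest finish 15, latest finish 24).
Float = 26 − 17 = 9.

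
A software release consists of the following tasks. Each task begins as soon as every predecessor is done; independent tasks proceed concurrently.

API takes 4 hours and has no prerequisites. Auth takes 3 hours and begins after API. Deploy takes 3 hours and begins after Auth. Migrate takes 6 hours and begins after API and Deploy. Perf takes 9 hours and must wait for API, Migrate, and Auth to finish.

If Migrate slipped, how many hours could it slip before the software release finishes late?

0

Critical path: API→Auth→Deploy→Migrate→Perf = 4+3+3+6+9 = 25, so the finish is 25 hours.
Migrate finishes as early as 16 and must finish by 16.
So Migrate can slip 16 − 16 = 0 hours.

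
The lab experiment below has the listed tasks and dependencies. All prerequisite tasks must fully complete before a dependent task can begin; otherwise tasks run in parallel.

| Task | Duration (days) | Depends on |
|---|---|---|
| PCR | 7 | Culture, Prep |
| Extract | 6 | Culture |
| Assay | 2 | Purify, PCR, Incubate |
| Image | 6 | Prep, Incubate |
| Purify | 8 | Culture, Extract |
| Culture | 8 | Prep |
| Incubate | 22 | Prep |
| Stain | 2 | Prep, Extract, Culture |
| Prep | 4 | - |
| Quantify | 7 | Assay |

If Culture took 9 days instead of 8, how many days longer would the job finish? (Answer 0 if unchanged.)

1

The binding path is Prep→Culture→Extract→Purify→Assay→Quantify = 4+8+6+8+2+7 = 35; finish at 35 days.
Culture lies on that path, so at 9 days the path becomes 36 days.
That remains the longest chain; total 36 days.
Change in finish: 36 − 35 = +1 days.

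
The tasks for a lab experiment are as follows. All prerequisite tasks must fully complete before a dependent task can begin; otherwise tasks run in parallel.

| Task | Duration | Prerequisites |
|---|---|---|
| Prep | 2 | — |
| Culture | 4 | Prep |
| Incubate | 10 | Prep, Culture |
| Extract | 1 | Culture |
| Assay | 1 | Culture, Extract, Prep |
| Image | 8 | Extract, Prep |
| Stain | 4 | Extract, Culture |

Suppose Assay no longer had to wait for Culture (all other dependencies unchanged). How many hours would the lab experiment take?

Before: longest chain Prep→Culture→Incubate = 2+4+10 = 16, finish 16.
Dropping Culture→Assay doesn't change Assay's earliest start (7); another predecessor still binds.
New critical path: Prep→Culture→Incubate = 2+4+10 = 16 ⇒ 16 hours.

16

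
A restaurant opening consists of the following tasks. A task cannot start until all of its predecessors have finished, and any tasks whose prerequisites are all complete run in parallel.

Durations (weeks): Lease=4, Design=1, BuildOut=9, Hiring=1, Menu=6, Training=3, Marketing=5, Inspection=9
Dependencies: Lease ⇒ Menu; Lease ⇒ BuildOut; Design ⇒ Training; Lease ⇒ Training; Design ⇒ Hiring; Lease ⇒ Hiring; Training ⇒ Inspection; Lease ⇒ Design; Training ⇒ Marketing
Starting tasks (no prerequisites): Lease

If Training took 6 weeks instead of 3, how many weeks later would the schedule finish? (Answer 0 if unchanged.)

Actual critical path: Lease→Design→Training→Inspection = 4+1+3+9 = 17 ⇒ 17 weeks.
Since Training is critical, the +3 change carries straight to that chain (now 20 weeks).
No other chain overtakes it, so the finish is 20 weeks.
Change in finish: 20 − 17 = +3 weeks.

3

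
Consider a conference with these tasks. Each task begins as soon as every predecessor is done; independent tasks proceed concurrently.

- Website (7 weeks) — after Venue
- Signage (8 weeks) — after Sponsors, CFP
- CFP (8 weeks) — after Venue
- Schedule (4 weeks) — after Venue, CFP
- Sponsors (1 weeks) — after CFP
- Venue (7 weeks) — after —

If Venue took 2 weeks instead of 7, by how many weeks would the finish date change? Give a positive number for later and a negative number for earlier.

The binding path is Venue→CFP→Sponsors→Signage = 7+8+1+8 = 24; finish at 24 weeks.
Venue lies on that path, so at 2 weeks the path becomes 19 weeks.
That remains the longest chain; total 19 weeks.
Change in finish: 19 − 24 = -5 weeks.

-5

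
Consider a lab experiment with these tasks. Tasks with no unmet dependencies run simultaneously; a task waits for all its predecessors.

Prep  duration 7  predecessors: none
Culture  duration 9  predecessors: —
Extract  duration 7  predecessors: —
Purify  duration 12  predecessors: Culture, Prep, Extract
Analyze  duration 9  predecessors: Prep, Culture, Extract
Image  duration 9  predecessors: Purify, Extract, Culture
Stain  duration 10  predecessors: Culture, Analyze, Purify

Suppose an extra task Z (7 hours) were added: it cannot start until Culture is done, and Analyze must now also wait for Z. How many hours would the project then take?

Originally the project takes 31 hours.
With Z inserted, Analyze now waits for max(Prep, Culture, Extract, Z).
New critical path: Culture→Z→Analyze→Stain = 9+7+9+10 = 35 ⇒ 35 hours.

35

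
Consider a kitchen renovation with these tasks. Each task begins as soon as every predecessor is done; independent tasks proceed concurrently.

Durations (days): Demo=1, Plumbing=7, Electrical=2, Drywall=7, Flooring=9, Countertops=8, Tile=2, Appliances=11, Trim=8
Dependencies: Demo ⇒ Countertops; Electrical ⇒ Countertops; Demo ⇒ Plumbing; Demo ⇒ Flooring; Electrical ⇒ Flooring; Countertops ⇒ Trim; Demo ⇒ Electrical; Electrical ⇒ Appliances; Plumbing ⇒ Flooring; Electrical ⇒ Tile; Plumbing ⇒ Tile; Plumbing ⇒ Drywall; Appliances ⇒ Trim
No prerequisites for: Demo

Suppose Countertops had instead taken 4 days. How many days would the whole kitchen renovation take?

Critical path before the change: Demo→Electrical→Appliances→Trim = 1+2+11+8 = 22 giving 22 days.
The longest path through Countertops is only 19 days, so Countertops has float 3.
The critical path is still Demo→Electrical→Appliances→Trim; finish is now 22 days.

22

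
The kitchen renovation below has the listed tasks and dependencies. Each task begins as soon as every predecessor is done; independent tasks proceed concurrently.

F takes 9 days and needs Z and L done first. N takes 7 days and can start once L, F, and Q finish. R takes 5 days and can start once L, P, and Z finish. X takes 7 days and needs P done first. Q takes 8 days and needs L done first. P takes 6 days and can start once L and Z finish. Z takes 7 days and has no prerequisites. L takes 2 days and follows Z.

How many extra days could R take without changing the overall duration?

Critical path: Z→L→F→N = 7+2+9+7 = 25, so the finish is 25 days.
R finishes as early as 20 and must finish by 25.
Float = 25 − 20 = 5.

5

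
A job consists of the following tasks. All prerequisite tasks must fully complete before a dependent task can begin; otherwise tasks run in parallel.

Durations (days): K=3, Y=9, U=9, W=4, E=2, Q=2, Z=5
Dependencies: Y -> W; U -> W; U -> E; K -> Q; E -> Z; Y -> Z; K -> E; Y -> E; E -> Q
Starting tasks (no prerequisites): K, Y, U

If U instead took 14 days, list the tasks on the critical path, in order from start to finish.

U, E, Z

The binding path is U→E→Z = 9+2+5 = 16; finish at 16 days.
U is on the critical path; changing it to 14 makes that path 21 days.
That remains the longest chain; total 21 days.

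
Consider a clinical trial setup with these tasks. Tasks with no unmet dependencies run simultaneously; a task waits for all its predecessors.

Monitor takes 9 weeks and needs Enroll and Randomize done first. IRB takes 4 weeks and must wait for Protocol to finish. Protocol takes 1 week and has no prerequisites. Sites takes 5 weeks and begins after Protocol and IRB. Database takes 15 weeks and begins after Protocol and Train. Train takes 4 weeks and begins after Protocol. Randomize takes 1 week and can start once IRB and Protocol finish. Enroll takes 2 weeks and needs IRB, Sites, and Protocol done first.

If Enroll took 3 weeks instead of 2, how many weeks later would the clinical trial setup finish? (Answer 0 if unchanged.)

1

As given, the longest chain is Protocol→IRB→Sites→Enroll→Monitor = 1+4+5+2+9 = 21, so the finish is 21 weeks.
Enroll lies on that path, so at 3 weeks the path becomes 22 weeks.
No other chain overtakes it, so the finish is 22 weeks.
Change in finish: 22 − 21 = +1 weeks.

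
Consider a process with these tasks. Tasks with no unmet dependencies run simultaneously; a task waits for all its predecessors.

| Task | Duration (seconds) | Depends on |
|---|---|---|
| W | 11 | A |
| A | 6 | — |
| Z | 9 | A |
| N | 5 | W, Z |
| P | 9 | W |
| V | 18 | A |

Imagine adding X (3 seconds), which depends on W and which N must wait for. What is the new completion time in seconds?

26

Originally the process takes 26 seconds.
With X inserted, N now waits for max(W, Z, X).
New critical path: A→W→P = 6+11+9 = 26 ⇒ 26 seconds.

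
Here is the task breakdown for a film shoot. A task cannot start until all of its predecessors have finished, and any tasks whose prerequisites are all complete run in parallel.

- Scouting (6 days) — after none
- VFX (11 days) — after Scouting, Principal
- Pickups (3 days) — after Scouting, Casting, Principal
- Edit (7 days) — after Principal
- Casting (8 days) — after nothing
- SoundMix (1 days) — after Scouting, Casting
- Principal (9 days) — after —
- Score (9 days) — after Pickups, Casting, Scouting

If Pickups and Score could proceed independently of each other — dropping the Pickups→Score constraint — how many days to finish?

Before: longest chain Principal→Pickups→Score = 9+3+9 = 21, finish 21.
Without Pickups→Score, Score's earliest start moves from 12 to 8.
New critical path: Principal→VFX = 9+11 = 20 ⇒ 20 days.

20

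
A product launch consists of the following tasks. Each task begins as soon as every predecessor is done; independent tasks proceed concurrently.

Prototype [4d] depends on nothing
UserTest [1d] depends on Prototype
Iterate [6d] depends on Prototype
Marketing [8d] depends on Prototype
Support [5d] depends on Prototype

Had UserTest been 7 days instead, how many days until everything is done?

The binding path is Prototype→Marketing = 4+8 = 12; finish at 12 days.
UserTest is off the critical path — its longest chain is 5 days, giving 7 of slack.
No other chain overtakes it, so the finish is 12 days.

12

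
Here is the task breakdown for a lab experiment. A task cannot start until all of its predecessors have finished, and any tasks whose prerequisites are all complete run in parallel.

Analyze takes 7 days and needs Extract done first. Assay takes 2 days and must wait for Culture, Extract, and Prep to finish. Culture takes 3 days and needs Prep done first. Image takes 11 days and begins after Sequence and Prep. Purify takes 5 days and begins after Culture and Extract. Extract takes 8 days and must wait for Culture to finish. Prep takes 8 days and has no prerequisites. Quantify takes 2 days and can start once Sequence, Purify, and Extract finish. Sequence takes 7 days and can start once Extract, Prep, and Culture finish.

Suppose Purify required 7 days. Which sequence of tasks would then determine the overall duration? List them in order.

As given, the longest chain is Prep→Culture→Extract→Sequence→Image = 8+3+8+7+11 = 37, so the finish is 37 days.
Purify has 11 days of float (longest path through it is 26).
That remains the longest chain; total 37 days.

Prep, Culture, Extract, Sequence, Image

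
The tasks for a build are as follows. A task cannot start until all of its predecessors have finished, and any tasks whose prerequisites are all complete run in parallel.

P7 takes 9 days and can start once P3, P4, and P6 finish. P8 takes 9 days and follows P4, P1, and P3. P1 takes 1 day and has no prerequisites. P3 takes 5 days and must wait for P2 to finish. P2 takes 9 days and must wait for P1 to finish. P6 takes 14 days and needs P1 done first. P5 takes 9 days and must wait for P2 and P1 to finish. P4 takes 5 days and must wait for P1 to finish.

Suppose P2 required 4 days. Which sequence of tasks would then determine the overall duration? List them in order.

P1, P6, P7

Critical path before the change: P1→P2→P3→P7 = 1+9+5+9 = 24 giving 24 days.
P2 is on the critical path; changing it to 4 makes that path 19 days.
Now P1→P6→P7 = 1+14+9 = 24 is longest, so the finish becomes 24 days.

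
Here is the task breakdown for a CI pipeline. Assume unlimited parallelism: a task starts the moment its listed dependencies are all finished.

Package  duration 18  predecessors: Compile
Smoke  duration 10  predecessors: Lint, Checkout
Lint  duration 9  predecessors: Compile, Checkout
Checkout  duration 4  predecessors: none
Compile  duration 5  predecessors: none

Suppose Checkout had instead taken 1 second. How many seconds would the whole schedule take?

The binding path is Compile→Lint→Smoke = 5+9+10 = 24; finish at 24 seconds.
Checkout has 1 second of float (longest path through it is 23).
No other chain overtakes it, so the finish is 24 seconds.

24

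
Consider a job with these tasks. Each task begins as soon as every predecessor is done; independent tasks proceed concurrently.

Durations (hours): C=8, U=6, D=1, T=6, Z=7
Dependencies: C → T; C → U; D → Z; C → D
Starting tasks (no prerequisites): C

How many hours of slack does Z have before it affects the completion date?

0

Critical path: C→D→Z = 8+1+7 = 16, so the finish is 16 hours.
Longest path through Z: 16 hours (earliest finish 16, latest finish 16).
So Z can slip 16 − 16 = 0 hours.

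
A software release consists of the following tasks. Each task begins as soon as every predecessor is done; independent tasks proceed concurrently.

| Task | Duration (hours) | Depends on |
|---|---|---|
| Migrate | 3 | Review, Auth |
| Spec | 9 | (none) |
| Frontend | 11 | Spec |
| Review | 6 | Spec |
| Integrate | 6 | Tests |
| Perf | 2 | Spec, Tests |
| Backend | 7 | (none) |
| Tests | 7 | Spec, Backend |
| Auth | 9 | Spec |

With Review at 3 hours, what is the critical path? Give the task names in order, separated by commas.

As given, the longest chain is Spec→Tests→Integrate = 9+7+6 = 22, so the finish is 22 hours.
Review is off the critical path — its longest chain is 18 hours, giving 4 of slack.
No other chain overtakes it, so the finish is 22 hours.

Spec, Tests, Integrate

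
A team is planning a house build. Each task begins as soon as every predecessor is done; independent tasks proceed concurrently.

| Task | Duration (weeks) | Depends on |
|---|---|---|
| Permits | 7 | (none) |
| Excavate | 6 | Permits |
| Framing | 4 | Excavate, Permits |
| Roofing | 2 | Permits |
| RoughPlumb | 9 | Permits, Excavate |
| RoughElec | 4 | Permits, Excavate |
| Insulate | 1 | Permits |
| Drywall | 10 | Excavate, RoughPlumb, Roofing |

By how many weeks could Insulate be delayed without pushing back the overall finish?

Critical path: Permits→Excavate→RoughPlumb→Drywall = 7+6+9+10 = 32, so the finish is 32 weeks.
The longest chain containing Insulate totals 8 weeks.
Slack of Insulate = 31 − 7 = 24 weeks.

24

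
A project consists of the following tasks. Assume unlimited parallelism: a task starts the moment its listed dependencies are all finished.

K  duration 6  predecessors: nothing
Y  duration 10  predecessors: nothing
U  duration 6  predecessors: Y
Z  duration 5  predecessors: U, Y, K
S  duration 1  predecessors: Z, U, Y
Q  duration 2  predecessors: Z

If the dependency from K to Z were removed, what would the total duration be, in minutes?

Before: longest chain Y→U→Z→Q = 10+6+5+2 = 23, finish 23.
Dropping K→Z doesn't change Z's earliest start (16); another predecessor still binds.
New critical path: Y→U→Z→Q = 10+6+5+2 = 23 ⇒ 23 minutes.

23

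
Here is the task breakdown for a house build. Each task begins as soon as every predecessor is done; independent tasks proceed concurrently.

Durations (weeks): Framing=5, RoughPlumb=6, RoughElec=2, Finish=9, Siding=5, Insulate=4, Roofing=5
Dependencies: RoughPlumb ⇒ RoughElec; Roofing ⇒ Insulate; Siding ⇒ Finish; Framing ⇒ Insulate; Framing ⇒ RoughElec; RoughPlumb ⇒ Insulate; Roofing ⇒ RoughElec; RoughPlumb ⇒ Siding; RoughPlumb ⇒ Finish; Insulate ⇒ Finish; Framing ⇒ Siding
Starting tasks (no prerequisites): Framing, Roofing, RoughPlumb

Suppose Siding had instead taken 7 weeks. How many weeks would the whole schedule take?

22

As given, the longest chain is RoughPlumb→Siding→Finish = 6+5+9 = 20, so the finish is 20 weeks.
Siding is on the critical path; changing it to 7 makes that path 22 weeks.
The critical path is still RoughPlumb→Siding→Finish; finish is now 22 weeks.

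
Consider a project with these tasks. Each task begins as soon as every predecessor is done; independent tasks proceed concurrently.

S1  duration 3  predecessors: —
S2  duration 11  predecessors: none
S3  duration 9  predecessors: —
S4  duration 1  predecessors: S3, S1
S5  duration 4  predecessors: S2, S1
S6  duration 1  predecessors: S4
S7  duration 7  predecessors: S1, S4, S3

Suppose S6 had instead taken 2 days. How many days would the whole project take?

17

As given, the longest chain is S3→S4→S7 = 9+1+7 = 17, so the finish is 17 days.
The longest path through S6 is only 11 days, so S6 has float 6.
The critical path is still S3→S4→S7; finish is now 17 days.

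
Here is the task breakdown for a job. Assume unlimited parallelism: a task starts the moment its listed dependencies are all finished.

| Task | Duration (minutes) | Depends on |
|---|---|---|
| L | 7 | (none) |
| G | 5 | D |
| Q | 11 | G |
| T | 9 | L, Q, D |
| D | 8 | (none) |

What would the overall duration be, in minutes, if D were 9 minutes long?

Critical path before the change: D→G→Q→T = 8+5+11+9 = 33 giving 33 minutes.
D is on the critical path; changing it to 9 makes that path 34 minutes.
The critical path is still D→G→Q→T; finish is now 34 minutes.

34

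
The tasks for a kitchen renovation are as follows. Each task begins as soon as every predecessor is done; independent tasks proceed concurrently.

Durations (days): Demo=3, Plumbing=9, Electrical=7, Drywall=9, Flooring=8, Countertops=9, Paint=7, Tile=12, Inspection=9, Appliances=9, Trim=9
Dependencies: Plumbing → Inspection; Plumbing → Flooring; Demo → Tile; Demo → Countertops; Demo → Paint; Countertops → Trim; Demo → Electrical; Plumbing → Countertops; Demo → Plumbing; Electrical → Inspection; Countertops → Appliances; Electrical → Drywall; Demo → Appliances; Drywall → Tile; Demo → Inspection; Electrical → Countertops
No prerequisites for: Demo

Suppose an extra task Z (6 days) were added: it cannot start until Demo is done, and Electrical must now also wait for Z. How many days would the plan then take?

37

Originally the plan takes 31 days.
With Z inserted, Electrical now waits for max(Demo, Z).
New critical path: Demo→Z→Electrical→Drywall→Tile = 3+6+7+9+12 = 37 ⇒ 37 days.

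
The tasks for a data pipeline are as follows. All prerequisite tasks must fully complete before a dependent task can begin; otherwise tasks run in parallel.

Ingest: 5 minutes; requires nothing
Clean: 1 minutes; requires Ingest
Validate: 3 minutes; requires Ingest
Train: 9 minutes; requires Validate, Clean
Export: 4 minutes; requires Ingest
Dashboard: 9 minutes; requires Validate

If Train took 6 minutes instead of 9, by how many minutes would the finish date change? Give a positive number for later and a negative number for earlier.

Critical path before the change: Ingest→Validate→Train = 5+3+9 = 17 giving 17 minutes.
Train is on the critical path; changing it to 6 makes that path 14 minutes.
Now Ingest→Validate→Dashboard = 5+3+9 = 17 is longest, so the finish becomes 17 minutes.
Change in finish: 17 − 17 = +0 minutes.

0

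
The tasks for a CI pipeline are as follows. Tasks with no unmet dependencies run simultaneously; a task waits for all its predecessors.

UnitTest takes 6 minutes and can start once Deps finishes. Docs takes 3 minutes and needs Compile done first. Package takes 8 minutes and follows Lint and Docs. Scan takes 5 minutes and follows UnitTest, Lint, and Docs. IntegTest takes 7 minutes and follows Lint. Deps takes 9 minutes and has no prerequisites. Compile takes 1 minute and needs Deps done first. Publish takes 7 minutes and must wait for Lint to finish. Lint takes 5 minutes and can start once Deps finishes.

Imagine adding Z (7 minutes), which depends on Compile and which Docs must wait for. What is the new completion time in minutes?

Originally the plan takes 22 minutes.
With Z inserted, Docs now waits for max(Compile, Z).
New critical path: Deps→Compile→Z→Docs→Package = 9+1+7+3+8 = 28 ⇒ 28 minutes.

28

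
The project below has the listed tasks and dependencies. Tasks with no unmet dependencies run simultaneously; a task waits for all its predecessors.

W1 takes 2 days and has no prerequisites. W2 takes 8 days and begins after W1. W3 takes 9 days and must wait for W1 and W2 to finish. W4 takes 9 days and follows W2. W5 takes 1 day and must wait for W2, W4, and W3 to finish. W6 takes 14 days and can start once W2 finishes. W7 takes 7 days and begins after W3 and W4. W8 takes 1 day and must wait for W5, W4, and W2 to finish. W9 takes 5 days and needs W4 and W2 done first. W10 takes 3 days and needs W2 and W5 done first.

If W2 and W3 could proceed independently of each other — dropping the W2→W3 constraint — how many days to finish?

26

Before: longest chain W1→W2→W3→W7 = 2+8+9+7 = 26, finish 26.
Without W2→W3, W3's earliest start moves from 10 to 2.
The longest chain is now W1→W2→W4→W7 = 2+8+9+7 = 26, so the project takes 26 days.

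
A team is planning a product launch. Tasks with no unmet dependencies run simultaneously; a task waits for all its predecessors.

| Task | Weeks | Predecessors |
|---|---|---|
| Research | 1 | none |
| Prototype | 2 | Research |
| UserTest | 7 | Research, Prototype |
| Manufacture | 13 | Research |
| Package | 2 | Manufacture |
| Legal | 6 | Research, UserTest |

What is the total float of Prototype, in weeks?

The longest chain is Research→Prototype→UserTest→Legal = 1+2+7+6 = 16; overall finish 16 weeks.
The longest chain containing Prototype totals 16 weeks.
Slack of Prototype = 1 − 1 = 0 weeks.

0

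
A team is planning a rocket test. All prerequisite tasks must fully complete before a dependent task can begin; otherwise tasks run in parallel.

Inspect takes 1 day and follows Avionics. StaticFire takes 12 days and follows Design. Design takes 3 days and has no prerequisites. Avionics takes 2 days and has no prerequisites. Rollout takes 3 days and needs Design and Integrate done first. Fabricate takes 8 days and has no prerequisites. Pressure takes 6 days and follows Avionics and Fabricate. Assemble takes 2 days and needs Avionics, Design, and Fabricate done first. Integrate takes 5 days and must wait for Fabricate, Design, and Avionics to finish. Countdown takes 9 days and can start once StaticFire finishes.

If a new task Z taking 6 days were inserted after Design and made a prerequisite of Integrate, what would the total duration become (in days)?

24

Originally the plan takes 24 days.
With Z inserted, Integrate now waits for max(Fabricate, Design, Avionics, Z).
New critical path: Design→StaticFire→Countdown = 3+12+9 = 24 ⇒ 24 days.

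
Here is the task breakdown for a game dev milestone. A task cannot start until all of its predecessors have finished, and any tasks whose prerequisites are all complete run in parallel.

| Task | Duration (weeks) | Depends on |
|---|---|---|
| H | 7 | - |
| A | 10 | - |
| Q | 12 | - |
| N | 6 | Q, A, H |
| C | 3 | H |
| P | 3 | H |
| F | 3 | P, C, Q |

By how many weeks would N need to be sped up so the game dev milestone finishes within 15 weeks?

Current finish: 18 weeks; target: 15.
N is on every critical path, so each week cut from N cuts the finish by one (this holds down to a finish of 15).
Need 18 − 15 = 3 weeks off N → N becomes 3 weeks, finish becomes 15.

3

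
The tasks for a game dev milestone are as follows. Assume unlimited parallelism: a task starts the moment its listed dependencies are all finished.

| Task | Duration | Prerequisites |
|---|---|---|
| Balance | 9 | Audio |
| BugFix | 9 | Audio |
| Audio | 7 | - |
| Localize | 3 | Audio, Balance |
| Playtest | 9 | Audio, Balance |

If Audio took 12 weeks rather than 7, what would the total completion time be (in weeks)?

30

Actual critical path: Audio→Balance→Playtest = 7+9+9 = 25 ⇒ 25 weeks.
Since Audio is critical, the +5 change carries straight to that chain (now 30 weeks).
No other chain overtakes it, so the finish is 30 weeks.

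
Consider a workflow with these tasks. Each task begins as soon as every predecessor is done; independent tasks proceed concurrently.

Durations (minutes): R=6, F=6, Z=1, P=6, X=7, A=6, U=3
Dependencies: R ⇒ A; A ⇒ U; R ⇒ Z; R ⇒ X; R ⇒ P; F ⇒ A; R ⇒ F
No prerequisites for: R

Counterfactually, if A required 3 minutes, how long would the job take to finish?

Actual critical path: R→F→A→U = 6+6+6+3 = 21 ⇒ 21 minutes.
Since A is critical, the -3 change carries straight to that chain (now 18 minutes).
No other chain overtakes it, so the finish is 18 minutes.

18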